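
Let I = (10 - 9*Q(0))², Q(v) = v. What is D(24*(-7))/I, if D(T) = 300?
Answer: 3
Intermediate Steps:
I = 100 (I = (10 - 9*0)² = (10 + 0)² = 10² = 100)
D(24*(-7))/I = 300/100 = 300*(1/100) = 3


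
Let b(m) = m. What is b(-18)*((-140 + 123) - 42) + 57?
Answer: 1119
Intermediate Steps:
b(-18)*((-140 + 123) - 42) + 57 = -18*((-140 + 123) - 42) + 57 = -18*(-17 - 42) + 57 = -18*(-59) + 57 = 1062 + 57 = 1119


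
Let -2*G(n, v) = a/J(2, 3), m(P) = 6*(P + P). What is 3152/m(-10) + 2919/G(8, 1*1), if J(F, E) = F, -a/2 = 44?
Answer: 35117/330 ≈ 106.42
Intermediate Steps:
a = -88 (a = -2*44 = -88)
m(P) = 12*P (m(P) = 6*(2*P) = 12*P)
G(n, v) = 22 (G(n, v) = -(-44)/2 = -1/2*(-44) = 22)
3152/m(-10) + 2919/G(8, 1*1) = 3152/((12*(-10))) + 2919/22 = 3152/(-120) + 2919*(1/22) = 3152*(-1/120) + 2919/22 = -394/15 + 2919/22 = 35117/330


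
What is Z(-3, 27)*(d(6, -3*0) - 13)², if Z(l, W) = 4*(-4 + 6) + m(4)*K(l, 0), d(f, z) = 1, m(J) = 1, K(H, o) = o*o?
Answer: 1152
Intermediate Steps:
K(H, o) = o²
Z(l, W) = 8 (Z(l, W) = 4*(-4 + 6) + 1*0² = 4*2 + 1*0 = 8 + 0 = 8)
Z(-3, 27)*(d(6, -3*0) - 13)² = 8*(1 - 13)² = 8*(-12)² = 8*144 = 1152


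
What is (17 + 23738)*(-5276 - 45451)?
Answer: -1205019885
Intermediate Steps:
(17 + 23738)*(-5276 - 45451) = 23755*(-50727) = -1205019885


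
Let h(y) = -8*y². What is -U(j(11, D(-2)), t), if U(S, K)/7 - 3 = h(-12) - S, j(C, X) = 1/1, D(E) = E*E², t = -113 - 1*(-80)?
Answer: 8050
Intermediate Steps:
t = -33 (t = -113 + 80 = -33)
D(E) = E³
j(C, X) = 1
U(S, K) = -8043 - 7*S (U(S, K) = 21 + 7*(-8*(-12)² - S) = 21 + 7*(-8*144 - S) = 21 + 7*(-1152 - S) = 21 + (-8064 - 7*S) = -8043 - 7*S)
-U(j(11, D(-2)), t) = -(-8043 - 7*1) = -(-8043 - 7) = -1*(-8050) = 8050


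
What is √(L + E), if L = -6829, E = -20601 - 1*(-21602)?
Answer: 2*I*√1457 ≈ 76.341*I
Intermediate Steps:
E = 1001 (E = -20601 + 21602 = 1001)
√(L + E) = √(-6829 + 1001) = √(-5828) = 2*I*√1457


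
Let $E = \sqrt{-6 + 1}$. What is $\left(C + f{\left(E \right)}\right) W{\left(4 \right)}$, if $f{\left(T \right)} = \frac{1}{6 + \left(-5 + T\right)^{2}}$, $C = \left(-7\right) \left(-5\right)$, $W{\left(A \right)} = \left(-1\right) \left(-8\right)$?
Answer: $\frac{4 \left(350 \sqrt{5} + 911 i\right)}{5 \sqrt{5} + 13 i} \approx 280.18 + 0.15211 i$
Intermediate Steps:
$W{\left(A \right)} = 8$
$C = 35$
$E = i \sqrt{5}$ ($E = \sqrt{-5} = i \sqrt{5} \approx 2.2361 i$)
$\left(C + f{\left(E \right)}\right) W{\left(4 \right)} = \left(35 + \frac{1}{6 + \left(-5 + i \sqrt{5}\right)^{2}}\right) 8 = 280 + \frac{8}{6 + \left(-5 + i \sqrt{5}\right)^{2}}$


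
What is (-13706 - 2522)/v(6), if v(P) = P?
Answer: -8114/3 ≈ -2704.7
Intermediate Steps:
(-13706 - 2522)/v(6) = (-13706 - 2522)/6 = -16228*⅙ = -8114/3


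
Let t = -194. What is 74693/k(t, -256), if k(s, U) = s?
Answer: -74693/194 ≈ -385.02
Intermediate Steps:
74693/k(t, -256) = 74693/(-194) = 74693*(-1/194) = -74693/194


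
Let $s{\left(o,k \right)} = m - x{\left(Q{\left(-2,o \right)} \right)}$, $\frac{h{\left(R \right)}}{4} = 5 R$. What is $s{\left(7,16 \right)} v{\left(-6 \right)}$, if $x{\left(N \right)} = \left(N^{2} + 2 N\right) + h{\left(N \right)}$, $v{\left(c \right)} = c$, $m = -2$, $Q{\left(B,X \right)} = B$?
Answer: $-228$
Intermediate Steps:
$h{\left(R \right)} = 20 R$ ($h{\left(R \right)} = 4 \cdot 5 R = 20 R$)
$x{\left(N \right)} = N^{2} + 22 N$ ($x{\left(N \right)} = \left(N^{2} + 2 N\right) + 20 N = N^{2} + 22 N$)
$s{\left(o,k \right)} = 38$ ($s{\left(o,k \right)} = -2 - - 2 \left(22 - 2\right) = -2 - \left(-2\right) 20 = -2 - -40 = -2 + 40 = 38$)
$s{\left(7,16 \right)} v{\left(-6 \right)} = 38 \left(-6\right) = -228$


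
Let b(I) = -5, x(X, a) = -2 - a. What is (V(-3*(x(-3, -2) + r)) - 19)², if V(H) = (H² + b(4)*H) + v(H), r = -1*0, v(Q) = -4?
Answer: 529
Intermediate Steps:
r = 0
V(H) = -4 + H² - 5*H (V(H) = (H² - 5*H) - 4 = -4 + H² - 5*H)
(V(-3*(x(-3, -2) + r)) - 19)² = ((-4 + (-3*((-2 - 1*(-2)) + 0))² - (-15)*((-2 - 1*(-2)) + 0)) - 19)² = ((-4 + (-3*((-2 + 2) + 0))² - (-15)*((-2 + 2) + 0)) - 19)² = ((-4 + (-3*(0 + 0))² - (-15)*(0 + 0)) - 19)² = ((-4 + (-3*0)² - (-15)*0) - 19)² = ((-4 + 0² - 5*0) - 19)² = ((-4 + 0 + 0) - 19)² = (-4 - 19)² = (-23)² = 529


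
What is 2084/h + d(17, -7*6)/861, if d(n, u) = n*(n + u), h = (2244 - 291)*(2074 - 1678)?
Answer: -3891614/7927227 ≈ -0.49092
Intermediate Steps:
h = 773388 (h = 1953*396 = 773388)
2084/h + d(17, -7*6)/861 = 2084/773388 + (17*(17 - 7*6))/861 = 2084*(1/773388) + (17*(17 - 42))*(1/861) = 521/193347 + (17*(-25))*(1/861) = 521/193347 - 425*1/861 = 521/193347 - 425/861 = -3891614/7927227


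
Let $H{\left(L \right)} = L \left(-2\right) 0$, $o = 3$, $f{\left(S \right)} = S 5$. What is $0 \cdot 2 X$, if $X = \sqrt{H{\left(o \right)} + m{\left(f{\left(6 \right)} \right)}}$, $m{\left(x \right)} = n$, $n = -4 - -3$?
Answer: $0$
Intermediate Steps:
$f{\left(S \right)} = 5 S$
$n = -1$ ($n = -4 + 3 = -1$)
$H{\left(L \right)} = 0$ ($H{\left(L \right)} = - 2 L 0 = 0$)
$m{\left(x \right)} = -1$
$X = i$ ($X = \sqrt{0 - 1} = \sqrt{-1} = i \approx 1.0 i$)
$0 \cdot 2 X = 0 \cdot 2 i = 0 i = 0$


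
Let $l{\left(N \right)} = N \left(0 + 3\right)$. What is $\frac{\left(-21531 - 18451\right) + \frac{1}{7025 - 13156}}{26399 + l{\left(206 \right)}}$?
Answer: $- \frac{245129643}{165641227} \approx -1.4799$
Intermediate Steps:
$l{\left(N \right)} = 3 N$ ($l{\left(N \right)} = N 3 = 3 N$)
$\frac{\left(-21531 - 18451\right) + \frac{1}{7025 - 13156}}{26399 + l{\left(206 \right)}} = \frac{\left(-21531 - 18451\right) + \frac{1}{7025 - 13156}}{26399 + 3 \cdot 206} = \frac{-39982 + \frac{1}{-6131}}{26399 + 618} = \frac{-39982 - \frac{1}{6131}}{27017} = \left(- \frac{245129643}{6131}\right) \frac{1}{27017} = - \frac{245129643}{165641227}$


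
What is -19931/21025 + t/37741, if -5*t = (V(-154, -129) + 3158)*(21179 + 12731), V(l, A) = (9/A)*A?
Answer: -452339654721/793504525 ≈ -570.05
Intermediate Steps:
V(l, A) = 9
t = -21478594 (t = -(9 + 3158)*(21179 + 12731)/5 = -3167*33910/5 = -⅕*107392970 = -21478594)
-19931/21025 + t/37741 = -19931/21025 - 21478594/37741 = -452339654721/793504525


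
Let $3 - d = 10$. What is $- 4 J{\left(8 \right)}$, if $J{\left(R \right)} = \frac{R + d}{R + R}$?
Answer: $- \frac{1}{4} \approx -0.25$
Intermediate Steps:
$d = -7$ ($d = 3 - 10 = -7$)
$J{\left(R \right)} = \frac{-7 + R}{2 R}$ ($J{\left(R \right)} = \frac{R - 7}{R + R} = \frac{-7 + R}{2 R}$)
$- 4 J{\left(8 \right)} = - 4 \frac{-7 + 8}{2 \cdot 8} = - 4 \cdot \frac{1}{2} \cdot \frac{1}{8} \cdot 1 = \left(-4\right) \frac{1}{16} = - \frac{1}{4}$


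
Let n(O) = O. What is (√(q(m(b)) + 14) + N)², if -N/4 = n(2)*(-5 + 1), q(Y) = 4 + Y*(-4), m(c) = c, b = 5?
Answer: (32 + I*√2)² ≈ 1022.0 + 90.51*I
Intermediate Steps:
q(Y) = 4 - 4*Y
N = 32 (N = -8*(-5 + 1) = -8*(-4) = -4*(-8) = 32)
(√(q(m(b)) + 14) + N)² = (√((4 - 4*5) + 14) + 32)² = (√((4 - 20) + 14) + 32)² = (√(-16 + 14) + 32)² = (√(-2) + 32)² = (I*√2 + 32)² = (32 + I*√2)²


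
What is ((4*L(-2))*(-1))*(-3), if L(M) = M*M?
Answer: 48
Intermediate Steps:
L(M) = M²
((4*L(-2))*(-1))*(-3) = ((4*(-2)²)*(-1))*(-3) = ((4*4)*(-1))*(-3) = (16*(-1))*(-3) = -16*(-3) = 48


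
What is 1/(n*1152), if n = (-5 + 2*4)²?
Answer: 1/10368 ≈ 9.6451e-5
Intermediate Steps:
n = 9 (n = (-5 + 8)² = 3² = 9)
1/(n*1152) = 1/(9*1152) = 1/10368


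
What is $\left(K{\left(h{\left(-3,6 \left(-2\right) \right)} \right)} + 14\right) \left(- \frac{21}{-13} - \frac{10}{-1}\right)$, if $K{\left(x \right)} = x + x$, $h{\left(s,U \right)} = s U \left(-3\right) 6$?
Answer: $- \frac{193582}{13} \approx -14891.0$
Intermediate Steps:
$h{\left(s,U \right)} = - 18 U s$ ($h{\left(s,U \right)} = U s \left(-3\right) 6 = - 3 U s 6 = - 18 U s$)
$K{\left(x \right)} = 2 x$
$\left(K{\left(h{\left(-3,6 \left(-2\right) \right)} \right)} + 14\right) \left(- \frac{21}{-13} - \frac{10}{-1}\right) = \left(2 \left(\left(-18\right) 6 \left(-2\right) \left(-3\right)\right) + 14\right) \left(- \frac{21}{-13} - \frac{10}{-1}\right) = \left(2 \left(\left(-18\right) \left(-12\right) \left(-3\right)\right) + 14\right) \left(\left(-21\right) \left(- \frac{1}{13}\right) - -10\right) = \left(2 \left(-648\right) + 14\right) \left(\frac{21}{13} + 10\right) = \left(-1296 + 14\right) \frac{151}{13} = \left(-1282\right) \frac{151}{13} = - \frac{193582}{13}$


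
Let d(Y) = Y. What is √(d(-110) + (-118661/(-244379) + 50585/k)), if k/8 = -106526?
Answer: I*√6061911975013201176831/7437919244 ≈ 10.468*I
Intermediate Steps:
k = -852208 (k = 8*(-106526) = -852208)
√(d(-110) + (-118661/(-244379) + 50585/k)) = √(-110 + (-118661/(-244379) + 50585/(-852208))) = √(-110 + (-118661*(-1/244379) + 50585*(-1/852208))) = √(-110 + (118661/244379 - 50585/852208)) = √(-110 + 88761941773/208261738832) = √(-22820029329747/208261738832) = I*√6061911975013201176831/7437919244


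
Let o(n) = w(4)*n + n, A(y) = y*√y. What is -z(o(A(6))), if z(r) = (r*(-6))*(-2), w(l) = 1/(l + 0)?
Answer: -90*√6 ≈ -220.45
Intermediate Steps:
w(l) = 1/l
A(y) = y^(3/2)
o(n) = 5*n/4 (o(n) = n/4 + n = 5*n/4)
z(r) = 12*r (z(r) = -6*r*(-2) = 12*r)
-z(o(A(6))) = -12*5*6^(3/2)/4 = -12*5*(6*√6)/4 = -12*15*√6/2 = -90*√6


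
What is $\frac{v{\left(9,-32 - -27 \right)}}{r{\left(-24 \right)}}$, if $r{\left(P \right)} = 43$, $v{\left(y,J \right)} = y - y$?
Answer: $0$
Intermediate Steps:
$v{\left(y,J \right)} = 0$
$\frac{v{\left(9,-32 - -27 \right)}}{r{\left(-24 \right)}} = \frac{0}{43} = 0 \cdot \frac{1}{43} = 0$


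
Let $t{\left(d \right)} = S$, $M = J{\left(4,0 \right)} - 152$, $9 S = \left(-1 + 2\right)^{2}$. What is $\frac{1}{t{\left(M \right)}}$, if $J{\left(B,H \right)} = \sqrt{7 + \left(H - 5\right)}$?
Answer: $9$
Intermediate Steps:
$S = \frac{1}{9}$ ($S = \frac{\left(-1 + 2\right)^{2}}{9} = \frac{1^{2}}{9} = \frac{1}{9} \cdot 1 = \frac{1}{9} \approx 0.11111$)
$J{\left(B,H \right)} = \sqrt{2 + H}$ ($J{\left(B,H \right)} = \sqrt{7 + \left(H - 5\right)} = \sqrt{7 + \left(-5 + H\right)} = \sqrt{2 + H}$)
$M = -152 + \sqrt{2}$ ($M = \sqrt{2 + 0} - 152 = \sqrt{2} - 152 = -152 + \sqrt{2} \approx -150.59$)
$t{\left(d \right)} = \frac{1}{9}$
$\frac{1}{t{\left(M \right)}} = \frac{1}{\frac{1}{9}} = 9$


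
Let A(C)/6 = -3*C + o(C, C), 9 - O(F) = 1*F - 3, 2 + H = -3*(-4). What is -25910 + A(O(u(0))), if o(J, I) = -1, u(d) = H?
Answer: -25952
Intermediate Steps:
H = 10 (H = -2 - 3*(-4) = -2 + 12 = 10)
u(d) = 10
O(F) = 12 - F (O(F) = 9 - (1*F - 3) = 9 - (F - 3) = 9 - (-3 + F) = 9 + (3 - F) = 12 - F)
A(C) = -6 - 18*C (A(C) = 6*(-3*C - 1) = 6*(-1 - 3*C) = -6 - 18*C)
-25910 + A(O(u(0))) = -25910 + (-6 - 18*(12 - 1*10)) = -25910 + (-6 - 18*(12 - 10)) = -25910 + (-6 - 18*2) = -25910 + (-6 - 36) = -25910 - 42 = -25952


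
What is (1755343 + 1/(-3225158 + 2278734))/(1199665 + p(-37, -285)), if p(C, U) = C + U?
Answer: 1661298743431/1135086999432 ≈ 1.4636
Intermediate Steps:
(1755343 + 1/(-3225158 + 2278734))/(1199665 + p(-37, -285)) = (1755343 + 1/(-3225158 + 2278734))/(1199665 + (-37 - 285)) = (1755343 + 1/(-946424))/(1199665 - 322) = (1755343 - 1/946424)/1199343 = (1661298743431/946424)*(1/1199343) = 1661298743431/1135086999432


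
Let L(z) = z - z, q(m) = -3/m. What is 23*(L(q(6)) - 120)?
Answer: -2760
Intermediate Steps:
L(z) = 0
23*(L(q(6)) - 120) = 23*(0 - 120) = 23*(-120) = -2760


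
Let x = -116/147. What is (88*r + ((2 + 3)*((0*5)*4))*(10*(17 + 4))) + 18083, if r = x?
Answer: 2647993/147 ≈ 18014.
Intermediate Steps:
x = -116/147 (x = -116*1/147 = -116/147 ≈ -0.78912)
r = -116/147 ≈ -0.78912
(88*r + ((2 + 3)*((0*5)*4))*(10*(17 + 4))) + 18083 = (88*(-116/147) + ((2 + 3)*((0*5)*4))*(10*(17 + 4))) + 18083 = (-10208/147 + (5*(0*4))*(10*21)) + 18083 = (-10208/147 + (5*0)*210) + 18083 = (-10208/147 + 0*210) + 18083 = (-10208/147 + 0) + 18083 = -10208/147 + 18083 = 2647993/147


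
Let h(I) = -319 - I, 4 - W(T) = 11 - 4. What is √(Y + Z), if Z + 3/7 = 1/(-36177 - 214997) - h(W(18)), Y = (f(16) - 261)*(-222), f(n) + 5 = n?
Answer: √71863548647462/35882 ≈ 236.25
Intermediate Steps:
W(T) = -3 (W(T) = 4 - (11 - 4) = 4 - 1*7 = 4 - 7 = -3)
f(n) = -5 + n
Y = 55500 (Y = ((-5 + 16) - 261)*(-222) = (11 - 261)*(-222) = -250*(-222) = 55500)
Z = 79263337/251174 (Z = -3/7 + (1/(-36177 - 214997) - (-319 - 1*(-3))) = -3/7 + (1/(-251174) - (-319 + 3)) = -3/7 + (-1/251174 - 1*(-316)) = -3/7 + (-1/251174 + 316) = -3/7 + 79370983/251174 = 79263337/251174 ≈ 315.57)
√(Y + Z) = √(55500 + 79263337/251174) = √(14019420337/251174) = √71863548647462/35882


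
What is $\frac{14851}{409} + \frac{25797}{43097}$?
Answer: $\frac{650584520}{17626673} \approx 36.909$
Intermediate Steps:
$\frac{14851}{409} + \frac{25797}{43097} = \frac{650584520}{17626673}$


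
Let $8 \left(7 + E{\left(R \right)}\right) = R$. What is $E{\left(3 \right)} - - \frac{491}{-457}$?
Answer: $- \frac{28149}{3656} \approx -7.6994$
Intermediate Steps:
$E{\left(R \right)} = -7 + \frac{R}{8}$
$E{\left(3 \right)} - - \frac{491}{-457} = \left(-7 + \frac{1}{8} \cdot 3\right) - - \frac{491}{-457} = \left(-7 + \frac{3}{8}\right) - \left(-491\right) \left(- \frac{1}{457}\right) = - \frac{53}{8} - \frac{491}{457} = - \frac{28149}{3656}$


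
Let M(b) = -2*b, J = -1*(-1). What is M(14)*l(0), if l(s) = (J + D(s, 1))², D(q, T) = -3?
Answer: -112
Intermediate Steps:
J = 1
l(s) = 4 (l(s) = (1 - 3)² = (-2)² = 4)
M(14)*l(0) = -2*14*4 = -28*4 = -112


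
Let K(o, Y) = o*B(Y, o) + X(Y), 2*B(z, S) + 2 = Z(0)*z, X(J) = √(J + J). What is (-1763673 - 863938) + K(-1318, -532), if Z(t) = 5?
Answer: -873353 + 2*I*√266 ≈ -8.7335e+5 + 32.619*I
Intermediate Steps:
X(J) = √2*√J (X(J) = √(2*J) = √2*√J)
B(z, S) = -1 + 5*z/2 (B(z, S) = -1 + (5*z)/2 = -1 + 5*z/2)
K(o, Y) = o*(-1 + 5*Y/2) + √2*√Y
(-1763673 - 863938) + K(-1318, -532) = (-1763673 - 863938) + (-1*(-1318) + √2*√(-532) + (5/2)*(-532)*(-1318)) = -2627611 + (1318 + √2*(2*I*√133) + 1752940) = -2627611 + (1318 + 2*I*√266 + 1752940) = -2627611 + (1754258 + 2*I*√266) = -873353 + 2*I*√266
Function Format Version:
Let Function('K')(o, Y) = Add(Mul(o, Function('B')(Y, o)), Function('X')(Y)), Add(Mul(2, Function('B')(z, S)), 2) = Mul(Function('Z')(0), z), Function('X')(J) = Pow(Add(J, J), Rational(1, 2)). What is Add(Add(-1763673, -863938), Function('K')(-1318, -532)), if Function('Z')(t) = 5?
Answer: Add(-873353, Mul(2, I, Pow(266, Rational(1, 2)))) ≈ Add(-8.7335e+5, Mul(32.619, I))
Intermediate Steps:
Function('X')(J) = Mul(Pow(2, Rational(1, 2)), Pow(J, Rational(1, 2))) (Function('X')(J) = Pow(Mul(2, J), Rational(1, 2)) = Mul(Pow(2, Rational(1, 2)), Pow(J, Rational(1, 2))))
Function('B')(z, S) = Add(-1, Mul(Rational(5, 2), z)) (Function('B')(z, S) = Add(-1, Mul(Rational(1, 2), Mul(5, z))) = Add(-1, Mul(Rational(5, 2), z)))
Function('K')(o, Y) = Add(Mul(o, Add(-1, Mul(Rational(5, 2), Y))), Mul(Pow(2, Rational(1, 2)), Pow(Y, Rational(1, 2))))
Add(Add(-1763673, -863938), Function('K')(-1318, -532)) = Add(Add(-1763673, -863938), Add(Mul(-1, -1318), Mul(Pow(2, Rational(1, 2)), Pow(-532, Rational(1, 2))), Mul(Rational(5, 2), -532, -1318))) = Add(-2627611, Add(1318, Mul(Pow(2, Rational(1, 2)), Mul(2, I, Pow(133, Rational(1, 2)))), 1752940)) = Add(-2627611, Add(1318, Mul(2, I, Pow(266, Rational(1, 2))), 1752940)) = Add(-2627611, Add(1754258, Mul(2, I, Pow(266, Rational(1, 2))))) = Add(-873353, Mul(2, I, Pow(266, Rational(1, 2))))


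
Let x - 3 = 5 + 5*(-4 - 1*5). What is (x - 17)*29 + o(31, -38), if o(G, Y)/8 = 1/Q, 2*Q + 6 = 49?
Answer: -67322/43 ≈ -1565.6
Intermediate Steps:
Q = 43/2 (Q = -3 + (½)*49 = -3 + 49/2 = 43/2 ≈ 21.500)
o(G, Y) = 16/43 (o(G, Y) = 8/(43/2) = 8*(2/43) = 16/43)
x = -37 (x = 3 + (5 + 5*(-4 - 1*5)) = 3 + (5 + 5*(-4 - 5)) = 3 + (5 + 5*(-9)) = 3 + (5 - 45) = 3 - 40 = -37)
(x - 17)*29 + o(31, -38) = (-37 - 17)*29 + 16/43 = -54*29 + 16/43 = -1566 + 16/43 = -67322/43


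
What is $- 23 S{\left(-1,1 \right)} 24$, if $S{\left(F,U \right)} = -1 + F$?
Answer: $1104$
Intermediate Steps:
$- 23 S{\left(-1,1 \right)} 24 = - 23 \left(-1 - 1\right) 24 = \left(-23\right) \left(-2\right) 24 = 46 \cdot 24 = 1104$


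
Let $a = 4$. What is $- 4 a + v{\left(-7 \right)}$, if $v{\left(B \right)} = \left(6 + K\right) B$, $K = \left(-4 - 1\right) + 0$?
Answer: $-23$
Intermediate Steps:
$K = -5$ ($K = -5 + 0 = -5$)
$v{\left(B \right)} = B$ ($v{\left(B \right)} = \left(6 - 5\right) B = 1 B = B$)
$- 4 a + v{\left(-7 \right)} = \left(-4\right) 4 - 7 = -16 - 7 = -23$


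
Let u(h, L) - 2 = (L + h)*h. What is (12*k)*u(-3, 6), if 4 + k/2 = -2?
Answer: 1008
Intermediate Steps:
u(h, L) = 2 + h*(L + h) (u(h, L) = 2 + (L + h)*h = 2 + h*(L + h))
k = -12 (k = -8 + 2*(-2) = -8 - 4 = -12)
(12*k)*u(-3, 6) = (12*(-12))*(2 + (-3)² + 6*(-3)) = -144*(2 + 9 - 18) = -144*(-7) = 1008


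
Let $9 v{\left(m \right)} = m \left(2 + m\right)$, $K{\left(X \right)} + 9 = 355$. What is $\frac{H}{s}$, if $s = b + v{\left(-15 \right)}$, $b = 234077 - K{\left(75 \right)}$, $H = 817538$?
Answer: $\frac{1226307}{350629} \approx 3.4974$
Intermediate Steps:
$K{\left(X \right)} = 346$ ($K{\left(X \right)} = -9 + 355 = 346$)
$v{\left(m \right)} = \frac{m \left(2 + m\right)}{9}$
$b = 233731$ ($b = 234077 - 346 = 233731$)
$s = \frac{701258}{3}$ ($s = 233731 + \frac{1}{9} \left(-15\right) \left(2 - 15\right) = 233731 + \frac{1}{9} \left(-15\right) \left(-13\right) = 233731 + \frac{65}{3} = \frac{701258}{3} \approx 2.3375 \cdot 10^{5}$)
$\frac{H}{s} = \frac{817538}{\frac{701258}{3}} = 817538 \cdot \frac{3}{701258} = \frac{1226307}{350629}$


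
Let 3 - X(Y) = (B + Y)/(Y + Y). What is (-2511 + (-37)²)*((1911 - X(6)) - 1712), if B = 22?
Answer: -679490/3 ≈ -2.2650e+5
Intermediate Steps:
X(Y) = 3 - (22 + Y)/(2*Y) (X(Y) = 3 - (22 + Y)/(Y + Y) = 3 - (22 + Y)/(2*Y))
(-2511 + (-37)²)*((1911 - X(6)) - 1712) = (-2511 + (-37)²)*((1911 - (5/2 - 11/6)) - 1712) = (-2511 + 1369)*((1911 - (5/2 - 11*⅙)) - 1712) = -1142*((1911 - (5/2 - 11/6)) - 1712) = -1142*((1911 - 1*⅔) - 1712) = -1142*((1911 - ⅔) - 1712) = -1142*(5731/3 - 1712) = -1142*595/3 = -679490/3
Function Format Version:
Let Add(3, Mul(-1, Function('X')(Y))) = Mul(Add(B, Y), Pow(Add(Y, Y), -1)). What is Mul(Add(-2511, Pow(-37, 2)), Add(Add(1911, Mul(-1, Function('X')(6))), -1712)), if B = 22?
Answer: Rational(-679490, 3) ≈ -2.2650e+5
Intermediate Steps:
Function('X')(Y) = Add(3, Mul(Rational(-1, 2), Pow(Y, -1), Add(22, Y))) (Function('X')(Y) = Add(3, Mul(-1, Mul(Add(22, Y), Pow(Add(Y, Y), -1)))) = Add(3, Mul(-1, Mul(Add(22, Y), Pow(Mul(2, Y), -1)))) = Add(3, Mul(-1, Mul(Add(22, Y), Mul(Rational(1, 2), Pow(Y, -1))))) = Add(3, Mul(-1, Mul(Rational(1, 2), Pow(Y, -1), Add(22, Y)))) = Add(3, Mul(Rational(-1, 2), Pow(Y, -1), Add(22, Y))))
Mul(Add(-2511, Pow(-37, 2)), Add(Add(1911, Mul(-1, Function('X')(6))), -1712)) = Mul(Add(-2511, Pow(-37, 2)), Add(Add(1911, Mul(-1, Add(Rational(5, 2), Mul(-11, Pow(6, -1))))), -1712)) = Mul(Add(-2511, 1369), Add(Add(1911, Mul(-1, Add(Rational(5, 2), Mul(-11, Rational(1, 6))))), -1712)) = Mul(-1142, Add(Add(1911, Mul(-1, Add(Rational(5, 2), Rational(-11, 6)))), -1712)) = Mul(-1142, Add(Add(1911, Mul(-1, Rational(2, 3))), -1712)) = Mul(-1142, Add(Add(1911, Rational(-2, 3)), -1712)) = Mul(-1142, Add(Rational(5731, 3), -1712)) = Mul(-1142, Rational(595, 3)) = Rational(-679490, 3)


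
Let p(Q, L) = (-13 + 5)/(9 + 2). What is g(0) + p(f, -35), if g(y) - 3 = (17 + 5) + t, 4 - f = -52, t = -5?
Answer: 212/11 ≈ 19.273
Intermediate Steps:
f = 56 (f = 4 - 1*(-52) = 4 + 52 = 56)
p(Q, L) = -8/11
g(y) = 20 (g(y) = 3 + ((17 + 5) - 5) = 3 + (22 - 5) = 3 + 17 = 20)
g(0) + p(f, -35) = 20 - 8/11 = 212/11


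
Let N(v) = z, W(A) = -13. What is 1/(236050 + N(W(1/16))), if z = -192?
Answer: 1/235858 ≈ 4.2398e-6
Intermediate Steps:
N(v) = -192
1/(236050 + N(W(1/16))) = 1/(236050 - 192) = 1/235858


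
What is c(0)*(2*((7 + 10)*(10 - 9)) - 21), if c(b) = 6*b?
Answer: 0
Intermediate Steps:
c(0)*(2*((7 + 10)*(10 - 9)) - 21) = (6*0)*(2*((7 + 10)*(10 - 9)) - 21) = 0*(2*(17*1) - 21) = 0*(2*17 - 21) = 0*(34 - 21) = 0*13 = 0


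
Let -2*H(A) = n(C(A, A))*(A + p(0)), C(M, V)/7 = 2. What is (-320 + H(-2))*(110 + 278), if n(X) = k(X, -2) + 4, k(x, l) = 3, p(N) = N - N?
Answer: -121444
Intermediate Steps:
p(N) = 0
C(M, V) = 14 (C(M, V) = 7*2 = 14)
n(X) = 7 (n(X) = 3 + 4 = 7)
H(A) = -7*A/2 (H(A) = -7*(A + 0)/2 = -7*A/2)
(-320 + H(-2))*(110 + 278) = (-320 - 7/2*(-2))*(110 + 278) = (-320 + 7)*388 = -313*388 = -121444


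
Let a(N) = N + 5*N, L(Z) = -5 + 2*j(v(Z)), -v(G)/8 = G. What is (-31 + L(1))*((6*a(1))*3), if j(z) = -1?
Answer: -4104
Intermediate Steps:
v(G) = -8*G
L(Z) = -7 (L(Z) = -5 + 2*(-1) = -5 - 2 = -7)
a(N) = 6*N
(-31 + L(1))*((6*a(1))*3) = (-31 - 7)*((6*(6*1))*3) = -38*6*6*3 = -1368*3 = -38*108 = -4104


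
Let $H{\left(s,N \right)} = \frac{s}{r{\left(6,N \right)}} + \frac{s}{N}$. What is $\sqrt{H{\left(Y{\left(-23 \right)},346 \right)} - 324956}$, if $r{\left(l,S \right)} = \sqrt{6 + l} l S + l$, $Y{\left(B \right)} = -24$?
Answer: $\frac{2 \sqrt{-2431432479 - 1682530564600 \sqrt{3}}}{173 \sqrt{1 + 692 \sqrt{3}}} \approx 570.05 i$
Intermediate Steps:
$r{\left(l,S \right)} = l + S l \sqrt{6 + l}$ ($r{\left(l,S \right)} = l \sqrt{6 + l} S + l = S l \sqrt{6 + l} + l = l + S l \sqrt{6 + l}$)
$H{\left(s,N \right)} = \frac{s}{N} + \frac{s}{6 + 12 N \sqrt{3}}$ ($H{\left(s,N \right)} = \frac{s}{6 \left(1 + N \sqrt{6 + 6}\right)} + \frac{s}{N} = \frac{s}{6 \left(1 + N \sqrt{12}\right)} + \frac{s}{N} = \frac{s}{6 \left(1 + N 2 \sqrt{3}\right)} + \frac{s}{N} = \frac{s}{6 \left(1 + 2 N \sqrt{3}\right)} + \frac{s}{N} = \frac{s}{6 + 12 N \sqrt{3}} + \frac{s}{N} = \frac{s}{N} + \frac{s}{6 + 12 N \sqrt{3}}$)
$\sqrt{H{\left(Y{\left(-23 \right)},346 \right)} - 324956} = \sqrt{\frac{1}{6} \left(-24\right) \frac{1}{346} \frac{1}{1 + 2 \cdot 346 \sqrt{3}} \left(6 + 346 + 12 \cdot 346 \sqrt{3}\right) - 324956} = \sqrt{\frac{1}{6} \left(-24\right) \frac{1}{346} \frac{1}{1 + 692 \sqrt{3}} \left(6 + 346 + 4152 \sqrt{3}\right) - 324956} = \sqrt{\frac{1}{6} \left(-24\right) \frac{1}{346} \frac{1}{1 + 692 \sqrt{3}} \left(352 + 4152 \sqrt{3}\right) - 324956} = \sqrt{- \frac{2 \left(352 + 4152 \sqrt{3}\right)}{173 \left(1 + 692 \sqrt{3}\right)} - 324956} = \sqrt{-324956 - \frac{2 \left(352 + 4152 \sqrt{3}\right)}{173 \left(1 + 692 \sqrt{3}\right)}}$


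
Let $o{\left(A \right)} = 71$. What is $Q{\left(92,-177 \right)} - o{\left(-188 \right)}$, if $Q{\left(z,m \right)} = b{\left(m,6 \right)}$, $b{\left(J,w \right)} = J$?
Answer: $-248$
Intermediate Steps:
$Q{\left(z,m \right)} = m$
$Q{\left(92,-177 \right)} - o{\left(-188 \right)} = -177 - 71 = -248$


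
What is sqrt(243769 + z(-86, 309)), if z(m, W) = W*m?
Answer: 11*sqrt(1795) ≈ 466.04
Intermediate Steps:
sqrt(243769 + z(-86, 309)) = sqrt(243769 + 309*(-86)) = sqrt(243769 - 26574) = sqrt(217195) = 11*sqrt(1795)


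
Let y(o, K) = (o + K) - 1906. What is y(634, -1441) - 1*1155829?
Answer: -1158542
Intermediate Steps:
y(o, K) = -1906 + K + o (y(o, K) = (K + o) - 1906 = -1906 + K + o)
y(634, -1441) - 1*1155829 = (-1906 - 1441 + 634) - 1*1155829 = -2713 - 1155829 = -1158542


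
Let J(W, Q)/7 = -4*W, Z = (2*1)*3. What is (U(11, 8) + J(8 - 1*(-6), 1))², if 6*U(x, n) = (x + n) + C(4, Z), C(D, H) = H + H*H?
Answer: 5248681/36 ≈ 1.4580e+5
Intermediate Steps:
Z = 6 (Z = 2*3 = 6)
C(D, H) = H + H²
U(x, n) = 7 + n/6 + x/6 (U(x, n) = ((x + n) + 6*(1 + 6))/6 = ((n + x) + 6*7)/6 = ((n + x) + 42)/6 = (42 + n + x)/6 = 7 + n/6 + x/6)
J(W, Q) = -28*W (J(W, Q) = 7*(-4*W) = -28*W)
(U(11, 8) + J(8 - 1*(-6), 1))² = ((7 + (⅙)*8 + (⅙)*11) - 28*(8 - 1*(-6)))² = ((7 + 4/3 + 11/6) - 28*(8 + 6))² = (61/6 - 28*14)² = (61/6 - 392)² = (-2291/6)² = 5248681/36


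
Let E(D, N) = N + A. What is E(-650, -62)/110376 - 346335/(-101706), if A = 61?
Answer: 579196519/170089416 ≈ 3.4052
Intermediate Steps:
E(D, N) = 61 + N (E(D, N) = N + 61 = 61 + N)
E(-650, -62)/110376 - 346335/(-101706) = (61 - 62)/110376 - 346335/(-101706) = -1*1/110376 - 346335*(-1/101706) = -1/110376 + 10495/3082 = 579196519/170089416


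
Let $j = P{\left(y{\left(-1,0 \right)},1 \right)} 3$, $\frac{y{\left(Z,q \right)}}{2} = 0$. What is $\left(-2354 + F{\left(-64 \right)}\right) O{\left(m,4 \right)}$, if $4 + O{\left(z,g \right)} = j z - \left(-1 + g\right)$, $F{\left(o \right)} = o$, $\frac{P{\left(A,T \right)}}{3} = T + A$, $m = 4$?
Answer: $-70122$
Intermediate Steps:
$y{\left(Z,q \right)} = 0$ ($y{\left(Z,q \right)} = 2 \cdot 0 = 0$)
$P{\left(A,T \right)} = 3 A + 3 T$ ($P{\left(A,T \right)} = 3 \left(T + A\right) = 3 \left(A + T\right) = 3 A + 3 T$)
$j = 9$ ($j = \left(3 \cdot 0 + 3 \cdot 1\right) 3 = \left(0 + 3\right) 3 = 3 \cdot 3 = 9$)
$O{\left(z,g \right)} = -3 - g + 9 z$ ($O{\left(z,g \right)} = -4 - \left(-1 + g - 9 z\right) = -4 + \left(1 - g + 9 z\right) = -3 - g + 9 z$)
$\left(-2354 + F{\left(-64 \right)}\right) O{\left(m,4 \right)} = \left(-2354 - 64\right) \left(-3 - 4 + 9 \cdot 4\right) = - 2418 \left(-3 - 4 + 36\right) = \left(-2418\right) 29 = -70122$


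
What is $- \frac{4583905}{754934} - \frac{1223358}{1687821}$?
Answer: $- \frac{2886788556459}{424731152938} \approx -6.7967$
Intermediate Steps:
$- \frac{4583905}{754934} - \frac{1223358}{1687821} = \left(-4583905\right) \frac{1}{754934} - \frac{407786}{562607} = - \frac{4583905}{754934} - \frac{407786}{562607} = - \frac{2886788556459}{424731152938}$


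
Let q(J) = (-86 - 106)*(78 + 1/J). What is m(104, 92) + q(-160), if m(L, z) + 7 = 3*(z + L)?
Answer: -71969/5 ≈ -14394.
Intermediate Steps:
m(L, z) = -7 + 3*L + 3*z (m(L, z) = -7 + 3*(z + L) = -7 + 3*(L + z) = -7 + (3*L + 3*z) = -7 + 3*L + 3*z)
q(J) = -14976 - 192/J (q(J) = -192*(78 + 1/J) = -14976 - 192/J)
m(104, 92) + q(-160) = (-7 + 3*104 + 3*92) + (-14976 - 192/(-160)) = (-7 + 312 + 276) + (-14976 - 192*(-1/160)) = 581 + (-14976 + 6/5) = 581 - 74874/5 = -71969/5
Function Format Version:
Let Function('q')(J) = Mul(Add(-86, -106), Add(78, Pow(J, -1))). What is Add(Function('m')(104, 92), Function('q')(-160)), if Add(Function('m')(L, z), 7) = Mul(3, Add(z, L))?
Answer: Rational(-71969, 5) ≈ -14394.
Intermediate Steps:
Function('m')(L, z) = Add(-7, Mul(3, L), Mul(3, z)) (Function('m')(L, z) = Add(-7, Mul(3, Add(z, L))) = Add(-7, Mul(3, Add(L, z))) = Add(-7, Add(Mul(3, L), Mul(3, z))) = Add(-7, Mul(3, L), Mul(3, z)))
Function('q')(J) = Add(-14976, Mul(-192, Pow(J, -1))) (Function('q')(J) = Mul(-192, Add(78, Pow(J, -1))) = Add(-14976, Mul(-192, Pow(J, -1))))
Add(Function('m')(104, 92), Function('q')(-160)) = Add(Add(-7, Mul(3, 104), Mul(3, 92)), Add(-14976, Mul(-192, Pow(-160, -1)))) = Add(Add(-7, 312, 276), Add(-14976, Mul(-192, Rational(-1, 160)))) = Add(581, Add(-14976, Rational(6, 5))) = Add(581, Rational(-74874, 5)) = Rational(-71969, 5)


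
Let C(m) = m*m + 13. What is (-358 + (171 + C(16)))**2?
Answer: 6724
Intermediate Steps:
C(m) = 13 + m**2 (C(m) = m**2 + 13 = 13 + m**2)
(-358 + (171 + C(16)))**2 = (-358 + (171 + (13 + 16**2)))**2 = (-358 + (171 + (13 + 256)))**2 = (-358 + (171 + 269))**2 = (-358 + 440)**2 = 82**2 = 6724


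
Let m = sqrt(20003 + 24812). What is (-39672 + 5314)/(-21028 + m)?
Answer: 722480024/442131969 + 34358*sqrt(44815)/442131969 ≈ 1.6505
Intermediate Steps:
m = sqrt(44815) ≈ 211.70
(-39672 + 5314)/(-21028 + m) = (-39672 + 5314)/(-21028 + sqrt(44815)) = -34358/(-21028 + sqrt(44815))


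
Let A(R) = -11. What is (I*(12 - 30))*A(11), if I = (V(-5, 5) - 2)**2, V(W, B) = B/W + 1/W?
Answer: 50688/25 ≈ 2027.5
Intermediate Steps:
V(W, B) = 1/W + B/W (V(W, B) = B/W + 1/W = 1/W + B/W)
I = 256/25 (I = ((1 + 5)/(-5) - 2)**2 = (-1/5*6 - 2)**2 = (-6/5 - 2)**2 = (-16/5)**2 = 256/25 ≈ 10.240)
(I*(12 - 30))*A(11) = (256*(12 - 30)/25)*(-11) = ((256/25)*(-18))*(-11) = -4608/25*(-11) = 50688/25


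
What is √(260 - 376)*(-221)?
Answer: -442*I*√29 ≈ -2380.2*I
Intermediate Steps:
√(260 - 376)*(-221) = √(-116)*(-221) = (2*I*√29)*(-221) = -442*I*√29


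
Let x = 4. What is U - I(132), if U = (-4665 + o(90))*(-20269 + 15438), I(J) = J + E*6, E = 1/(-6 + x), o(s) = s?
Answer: 22101696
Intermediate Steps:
E = -1/2 (E = 1/(-6 + 4) = 1/(-2) = -1/2 ≈ -0.50000)
I(J) = -3 + J (I(J) = J - 1/2*6 = J - 3 = -3 + J)
U = 22101825 (U = (-4665 + 90)*(-20269 + 15438) = -4575*(-4831) = 22101825)
U - I(132) = 22101825 - (-3 + 132) = 22101825 - 1*129 = 22101825 - 129 = 22101696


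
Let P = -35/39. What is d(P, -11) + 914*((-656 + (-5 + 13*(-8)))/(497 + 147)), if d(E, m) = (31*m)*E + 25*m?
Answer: -13244975/12558 ≈ -1054.7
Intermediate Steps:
P = -35/39 (P = -35*1/39 = -35/39 ≈ -0.89744)
d(E, m) = 25*m + 31*E*m (d(E, m) = 31*E*m + 25*m = 25*m + 31*E*m)
d(P, -11) + 914*((-656 + (-5 + 13*(-8)))/(497 + 147)) = -11*(25 + 31*(-35/39)) + 914*((-656 + (-5 + 13*(-8)))/(497 + 147)) = -11*(25 - 1085/39) + 914*((-656 + (-5 - 104))/644) = -11*(-110/39) + 914*((-656 - 109)*(1/644)) = 1210/39 + 914*(-765*1/644) = 1210/39 + 914*(-765/644) = 1210/39 - 349605/322 = -13244975/12558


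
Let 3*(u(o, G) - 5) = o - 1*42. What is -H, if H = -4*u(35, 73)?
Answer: 32/3 ≈ 10.667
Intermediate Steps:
u(o, G) = -9 + o/3 (u(o, G) = 5 + (o - 1*42)/3 = 5 + (o - 42)/3 = 5 + (-42 + o)/3 = 5 + (-14 + o/3) = -9 + o/3)
H = -32/3 (H = -4*(-9 + (⅓)*35) = -4*(-9 + 35/3) = -4*8/3 = -32/3 ≈ -10.667)
-H = -1*(-32/3) = 32/3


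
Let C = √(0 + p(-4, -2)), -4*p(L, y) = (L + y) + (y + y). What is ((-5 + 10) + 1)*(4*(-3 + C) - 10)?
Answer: -132 + 12*√10 ≈ -94.053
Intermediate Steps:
p(L, y) = -3*y/4 - L/4 (p(L, y) = -((L + y) + (y + y))/4 = -((L + y) + 2*y)/4 = -(L + 3*y)/4 = -3*y/4 - L/4)
C = √10/2 (C = √(0 + (-¾*(-2) - ¼*(-4))) = √(0 + (3/2 + 1)) = √(0 + 5/2) = √(5/2) = √10/2 ≈ 1.5811)
((-5 + 10) + 1)*(4*(-3 + C) - 10) = ((-5 + 10) + 1)*(4*(-3 + √10/2) - 10) = (5 + 1)*((-12 + 2*√10) - 10) = 6*(-22 + 2*√10) = -132 + 12*√10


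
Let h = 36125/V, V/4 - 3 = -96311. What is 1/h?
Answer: -385232/36125 ≈ -10.664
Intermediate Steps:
V = -385232 (V = 12 + 4*(-96311) = 12 - 385244 = -385232)
h = -36125/385232 (h = 36125/(-385232) = 36125*(-1/385232) = -36125/385232 ≈ -0.093775)
1/h = 1/(-36125/385232) = -385232/36125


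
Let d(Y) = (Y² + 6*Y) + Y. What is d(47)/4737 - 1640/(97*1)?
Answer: -2507498/153163 ≈ -16.371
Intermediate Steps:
d(Y) = Y² + 7*Y
d(47)/4737 - 1640/(97*1) = (47*(7 + 47))/4737 - 1640/(97*1) = (47*54)*(1/4737) - 1640/97 = 2538*(1/4737) - 1640*1/97 = 846/1579 - 1640/97 = -2507498/153163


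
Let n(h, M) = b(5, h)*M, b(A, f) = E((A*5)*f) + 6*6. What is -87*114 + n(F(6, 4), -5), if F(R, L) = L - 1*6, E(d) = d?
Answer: -9848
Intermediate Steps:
b(A, f) = 36 + 5*A*f (b(A, f) = (A*5)*f + 6*6 = (5*A)*f + 36 = 5*A*f + 36 = 36 + 5*A*f)
F(R, L) = -6 + L (F(R, L) = L - 6 = -6 + L)
n(h, M) = M*(36 + 25*h) (n(h, M) = (36 + 5*5*h)*M = (36 + 25*h)*M = M*(36 + 25*h))
-87*114 + n(F(6, 4), -5) = -87*114 - 5*(36 + 25*(-6 + 4)) = -9918 - 5*(36 + 25*(-2)) = -9918 - 5*(36 - 50) = -9918 - 5*(-14) = -9918 + 70 = -9848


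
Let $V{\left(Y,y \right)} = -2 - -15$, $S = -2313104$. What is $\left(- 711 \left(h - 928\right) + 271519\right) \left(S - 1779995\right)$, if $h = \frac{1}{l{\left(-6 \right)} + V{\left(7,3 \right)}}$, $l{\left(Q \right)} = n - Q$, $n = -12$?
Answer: $- \frac{26681185093222}{7} \approx -3.8116 \cdot 10^{12}$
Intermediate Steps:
$V{\left(Y,y \right)} = 13$ ($V{\left(Y,y \right)} = -2 + 15 = 13$)
$l{\left(Q \right)} = -12 - Q$
$h = \frac{1}{7}$ ($h = \frac{1}{\left(-12 - -6\right) + 13} = \frac{1}{\left(-12 + 6\right) + 13} = \frac{1}{-6 + 13} = \frac{1}{7} \approx 0.14286$)
$\left(- 711 \left(h - 928\right) + 271519\right) \left(S - 1779995\right) = \left(- 711 \left(\frac{1}{7} - 928\right) + 271519\right) \left(-2313104 - 1779995\right) = \left(\left(-711\right) \left(- \frac{6495}{7}\right) + 271519\right) \left(-4093099\right) = \left(\frac{4617945}{7} + 271519\right) \left(-4093099\right) = \frac{6518578}{7} \left(-4093099\right) = - \frac{26681185093222}{7}$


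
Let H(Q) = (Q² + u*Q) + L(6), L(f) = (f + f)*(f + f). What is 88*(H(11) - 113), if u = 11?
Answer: 24024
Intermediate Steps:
L(f) = 4*f² (L(f) = (2*f)*(2*f) = 4*f²)
H(Q) = 144 + Q² + 11*Q (H(Q) = (Q² + 11*Q) + 4*6² = (Q² + 11*Q) + 4*36 = (Q² + 11*Q) + 144 = 144 + Q² + 11*Q)
88*(H(11) - 113) = 88*((144 + 11² + 11*11) - 113) = 88*((144 + 121 + 121) - 113) = 88*(386 - 113) = 88*273 = 24024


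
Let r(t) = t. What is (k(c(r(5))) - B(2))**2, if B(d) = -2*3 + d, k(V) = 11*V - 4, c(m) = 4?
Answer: 1936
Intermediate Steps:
k(V) = -4 + 11*V
B(d) = -6 + d
(k(c(r(5))) - B(2))**2 = ((-4 + 11*4) - (-6 + 2))**2 = ((-4 + 44) - 1*(-4))**2 = (40 + 4)**2 = 44**2 = 1936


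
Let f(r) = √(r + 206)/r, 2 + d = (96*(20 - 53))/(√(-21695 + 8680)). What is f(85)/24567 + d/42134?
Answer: -1/21067 + √291/2088195 + 1584*I*√13015/274187005 ≈ -3.9298e-5 + 0.00065907*I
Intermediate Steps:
d = -2 + 3168*I*√13015/13015 (d = -2 + (96*(20 - 53))/(√(-21695 + 8680)) = -2 + (96*(-33))/(√(-13015)) = -2 - 3168*(-I*√13015/13015) = -2 - (-3168)*I*√13015/13015 = -2 + 3168*I*√13015/13015 ≈ -2.0 + 27.769*I)
f(r) = √(206 + r)/r
f(85)/24567 + d/42134 = (√(206 + 85)/85)/24567 + (-2 + 3168*I*√13015/13015)/42134 = (√291/85)*(1/24567) + (-2 + 3168*I*√13015/13015)*(1/42134) = √291/2088195 + (-1/21067 + 1584*I*√13015/274187005) = -1/21067 + √291/2088195 + 1584*I*√13015/274187005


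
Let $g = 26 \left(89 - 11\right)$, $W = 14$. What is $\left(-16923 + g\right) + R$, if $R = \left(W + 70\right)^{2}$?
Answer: $-7839$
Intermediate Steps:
$R = 7056$ ($R = \left(14 + 70\right)^{2} = 84^{2} = 7056$)
$g = 2028$ ($g = 26 \cdot 78 = 2028$)
$\left(-16923 + g\right) + R = \left(-16923 + 2028\right) + 7056 = -14895 + 7056 = -7839$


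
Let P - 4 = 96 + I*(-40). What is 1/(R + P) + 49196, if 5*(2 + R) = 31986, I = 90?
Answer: 712161301/14476 ≈ 49196.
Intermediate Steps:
R = 31976/5 (R = -2 + (1/5)*31986 = -2 + 31986/5 = 31976/5 ≈ 6395.2)
P = -3500 (P = 4 + (96 + 90*(-40)) = 4 + (96 - 3600) = 4 - 3504 = -3500)
1/(R + P) + 49196 = 1/(31976/5 - 3500) + 49196 = 1/(14476/5) + 49196 = 5/14476 + 49196 = 712161301/14476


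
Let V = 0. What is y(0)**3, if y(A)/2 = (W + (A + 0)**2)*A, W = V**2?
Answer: 0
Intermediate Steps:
W = 0 (W = 0**2 = 0)
y(A) = 2*A**3 (y(A) = 2*((0 + (A + 0)**2)*A) = 2*((0 + A**2)*A) = 2*(A**2*A) = 2*A**3)
y(0)**3 = (2*0**3)**3 = (2*0)**3 = 0**3 = 0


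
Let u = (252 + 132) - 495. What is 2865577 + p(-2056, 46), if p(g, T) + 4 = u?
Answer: 2865462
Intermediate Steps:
u = -111 (u = 384 - 495 = -111)
p(g, T) = -115 (p(g, T) = -4 - 111 = -115)
2865577 + p(-2056, 46) = 2865577 - 115 = 2865462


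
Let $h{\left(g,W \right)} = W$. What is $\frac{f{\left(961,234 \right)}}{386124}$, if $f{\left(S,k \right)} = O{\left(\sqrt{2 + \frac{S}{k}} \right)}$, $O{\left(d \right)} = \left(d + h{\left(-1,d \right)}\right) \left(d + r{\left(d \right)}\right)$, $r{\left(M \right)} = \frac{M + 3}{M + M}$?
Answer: $\frac{445}{11294127} + \frac{\sqrt{37154}}{30117672} \approx 4.5801 \cdot 10^{-5}$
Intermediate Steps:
$r{\left(M \right)} = \frac{3 + M}{2 M}$
$O{\left(d \right)} = 2 d \left(d + \frac{3 + d}{2 d}\right)$ ($O{\left(d \right)} = \left(d + d\right) \left(d + \frac{3 + d}{2 d}\right) = 2 d \left(d + \frac{3 + d}{2 d}\right)$)
$f{\left(S,k \right)} = 7 + \sqrt{2 + \frac{S}{k}} + \frac{2 S}{k}$ ($f{\left(S,k \right)} = 3 + \sqrt{2 + \frac{S}{k}} + 2 \left(\sqrt{2 + \frac{S}{k}}\right)^{2} = 3 + \sqrt{2 + \frac{S}{k}} + 2 \left(2 + \frac{S}{k}\right) = 3 + \sqrt{2 + \frac{S}{k}} + \left(4 + \frac{2 S}{k}\right) = 7 + \sqrt{2 + \frac{S}{k}} + \frac{2 S}{k}$)
$\frac{f{\left(961,234 \right)}}{386124} = \frac{7 + \sqrt{2 + \frac{961}{234}} + 2 \cdot 961 \cdot \frac{1}{234}}{386124} = \left(7 + \sqrt{2 + 961 \cdot \frac{1}{234}} + 2 \cdot 961 \cdot \frac{1}{234}\right) \frac{1}{386124} = \left(7 + \sqrt{2 + \frac{961}{234}} + \frac{961}{117}\right) \frac{1}{386124} = \left(7 + \sqrt{\frac{1429}{234}} + \frac{961}{117}\right) \frac{1}{386124} = \left(7 + \frac{\sqrt{37154}}{78} + \frac{961}{117}\right) \frac{1}{386124} = \left(\frac{1780}{117} + \frac{\sqrt{37154}}{78}\right) \frac{1}{386124} = \frac{445}{11294127} + \frac{\sqrt{37154}}{30117672}$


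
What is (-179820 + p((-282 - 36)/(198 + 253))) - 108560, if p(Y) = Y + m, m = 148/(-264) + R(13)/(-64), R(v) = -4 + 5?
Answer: -24971511913/86592 ≈ -2.8838e+5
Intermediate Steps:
R(v) = 1
m = -1217/2112 (m = 148/(-264) + 1/(-64) = 148*(-1/264) + 1*(-1/64) = -37/66 - 1/64 = -1217/2112 ≈ -0.57623)
p(Y) = -1217/2112 + Y (p(Y) = Y - 1217/2112 = -1217/2112 + Y)
(-179820 + p((-282 - 36)/(198 + 253))) - 108560 = (-179820 + (-1217/2112 + (-282 - 36)/(198 + 253))) - 108560 = (-179820 + (-1217/2112 - 318/451)) - 108560 = (-179820 - 110953/86592) - 108560 = -15571084393/86592 - 108560 = -24971511913/86592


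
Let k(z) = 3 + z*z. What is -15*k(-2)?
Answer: -105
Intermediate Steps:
k(z) = 3 + z²
-15*k(-2) = -15*(3 + (-2)²) = -15*(3 + 4) = -15*7 = -105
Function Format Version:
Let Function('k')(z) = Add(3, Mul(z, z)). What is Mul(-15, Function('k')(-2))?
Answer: -105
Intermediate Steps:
Function('k')(z) = Add(3, Pow(z, 2))
Mul(-15, Function('k')(-2)) = Mul(-15, Add(3, Pow(-2, 2))) = Mul(-15, Add(3, 4)) = Mul(-15, 7) = -105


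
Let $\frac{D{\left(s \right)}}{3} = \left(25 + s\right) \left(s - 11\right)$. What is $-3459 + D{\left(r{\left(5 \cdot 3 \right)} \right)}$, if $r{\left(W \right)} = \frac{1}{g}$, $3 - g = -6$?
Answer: $- \frac{115541}{27} \approx -4279.3$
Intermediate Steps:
$g = 9$ ($g = 3 - -6 = 3 + 6 = 9$)
$r{\left(W \right)} = \frac{1}{9}$
$D{\left(s \right)} = 3 \left(-11 + s\right) \left(25 + s\right)$ ($D{\left(s \right)} = 3 \left(25 + s\right) \left(s - 11\right) = 3 \left(25 + s\right) \left(-11 + s\right) = 3 \left(-11 + s\right) \left(25 + s\right)$)
$-3459 + D{\left(r{\left(5 \cdot 3 \right)} \right)} = -3459 + \left(-825 + \frac{3}{81} + 42 \cdot \frac{1}{9}\right) = -3459 + \left(-825 + 3 \cdot \frac{1}{81} + \frac{14}{3}\right) = -3459 + \left(-825 + \frac{1}{27} + \frac{14}{3}\right) = -3459 - \frac{22148}{27} = - \frac{115541}{27}$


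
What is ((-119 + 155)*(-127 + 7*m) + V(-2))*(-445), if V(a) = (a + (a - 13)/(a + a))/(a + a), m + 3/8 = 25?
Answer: -11627405/16 ≈ -7.2671e+5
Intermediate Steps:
m = 197/8 (m = -3/8 + 25 = 197/8 ≈ 24.625)
V(a) = (a + (-13 + a)/(2*a))/(2*a) (V(a) = (a + (-13 + a)/((2*a)))/((2*a)) = (a + (-13 + a)*(1/(2*a)))*(1/(2*a)) = (a + (-13 + a)/(2*a))*(1/(2*a)) = (a + (-13 + a)/(2*a))/(2*a))
((-119 + 155)*(-127 + 7*m) + V(-2))*(-445) = ((-119 + 155)*(-127 + 7*(197/8)) + (¼)*(-13 - 2 + 2*(-2)²)/(-2)²)*(-445) = (36*(-127 + 1379/8) + (¼)*(¼)*(-13 - 2 + 2*4))*(-445) = (36*(363/8) + (¼)*(¼)*(-13 - 2 + 8))*(-445) = (3267/2 + (¼)*(¼)*(-7))*(-445) = (3267/2 - 7/16)*(-445) = (26129/16)*(-445) = -11627405/16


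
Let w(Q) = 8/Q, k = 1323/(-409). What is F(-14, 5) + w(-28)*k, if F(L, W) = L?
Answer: -5348/409 ≈ -13.076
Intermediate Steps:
k = -1323/409 (k = 1323*(-1/409) = -1323/409 ≈ -3.2347)
F(-14, 5) + w(-28)*k = -14 + (8/(-28))*(-1323/409) = -14 + (8*(-1/28))*(-1323/409) = -14 - 2/7*(-1323/409) = -14 + 378/409 = -5348/409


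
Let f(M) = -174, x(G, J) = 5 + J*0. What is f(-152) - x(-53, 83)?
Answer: -179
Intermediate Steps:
x(G, J) = 5 (x(G, J) = 5 + 0 = 5)
f(-152) - x(-53, 83) = -174 - 1*5 = -174 - 5 = -179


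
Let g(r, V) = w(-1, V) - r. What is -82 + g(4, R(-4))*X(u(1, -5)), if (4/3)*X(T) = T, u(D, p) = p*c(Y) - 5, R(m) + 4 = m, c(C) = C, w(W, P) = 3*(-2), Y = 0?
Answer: -89/2 ≈ -44.500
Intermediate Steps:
w(W, P) = -6
R(m) = -4 + m
u(D, p) = -5 (u(D, p) = p*0 - 5 = 0 - 5 = -5)
X(T) = 3*T/4
g(r, V) = -6 - r
-82 + g(4, R(-4))*X(u(1, -5)) = -82 + (-6 - 1*4)*((3/4)*(-5)) = -82 + (-6 - 4)*(-15/4) = -82 - 10*(-15/4) = -82 + 75/2 = -89/2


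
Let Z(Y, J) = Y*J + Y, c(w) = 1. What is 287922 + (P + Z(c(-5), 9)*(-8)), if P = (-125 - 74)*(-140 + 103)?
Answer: 295205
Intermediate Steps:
Z(Y, J) = Y + J*Y (Z(Y, J) = J*Y + Y = Y + J*Y)
P = 7363 (P = -199*(-37) = 7363)
287922 + (P + Z(c(-5), 9)*(-8)) = 287922 + (7363 + (1*(1 + 9))*(-8)) = 287922 + (7363 + (1*10)*(-8)) = 287922 + (7363 + 10*(-8)) = 287922 + (7363 - 80) = 287922 + 7283 = 295205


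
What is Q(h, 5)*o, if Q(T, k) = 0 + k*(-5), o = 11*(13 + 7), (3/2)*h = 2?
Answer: -5500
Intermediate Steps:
h = 4/3 (h = (⅔)*2 = 4/3 ≈ 1.3333)
o = 220 (o = 11*20 = 220)
Q(T, k) = -5*k (Q(T, k) = 0 - 5*k = -5*k)
Q(h, 5)*o = -5*5*220 = -25*220 = -5500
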